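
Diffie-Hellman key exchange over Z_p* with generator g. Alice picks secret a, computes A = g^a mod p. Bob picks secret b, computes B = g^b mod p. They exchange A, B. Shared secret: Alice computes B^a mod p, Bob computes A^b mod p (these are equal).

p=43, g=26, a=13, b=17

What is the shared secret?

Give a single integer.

Answer: 19

Derivation:
A = 26^13 mod 43  (bits of 13 = 1101)
  bit 0 = 1: r = r^2 * 26 mod 43 = 1^2 * 26 = 1*26 = 26
  bit 1 = 1: r = r^2 * 26 mod 43 = 26^2 * 26 = 31*26 = 32
  bit 2 = 0: r = r^2 mod 43 = 32^2 = 35
  bit 3 = 1: r = r^2 * 26 mod 43 = 35^2 * 26 = 21*26 = 30
  -> A = 30
B = 26^17 mod 43  (bits of 17 = 10001)
  bit 0 = 1: r = r^2 * 26 mod 43 = 1^2 * 26 = 1*26 = 26
  bit 1 = 0: r = r^2 mod 43 = 26^2 = 31
  bit 2 = 0: r = r^2 mod 43 = 31^2 = 15
  bit 3 = 0: r = r^2 mod 43 = 15^2 = 10
  bit 4 = 1: r = r^2 * 26 mod 43 = 10^2 * 26 = 14*26 = 20
  -> B = 20
s = B^a = 20^13 mod 43  (bits of 13 = 1101)
  bit 0 = 1: r = r^2 * 20 mod 43 = 1^2 * 20 = 1*20 = 20
  bit 1 = 1: r = r^2 * 20 mod 43 = 20^2 * 20 = 13*20 = 2
  bit 2 = 0: r = r^2 mod 43 = 2^2 = 4
  bit 3 = 1: r = r^2 * 20 mod 43 = 4^2 * 20 = 16*20 = 19
  -> s = B^a = 19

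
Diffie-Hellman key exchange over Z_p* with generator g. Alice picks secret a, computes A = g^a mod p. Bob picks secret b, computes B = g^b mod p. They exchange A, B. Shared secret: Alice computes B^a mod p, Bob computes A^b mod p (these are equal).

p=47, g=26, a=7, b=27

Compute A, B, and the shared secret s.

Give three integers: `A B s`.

A = 26^7 mod 47  (bits of 7 = 111)
  bit 0 = 1: r = r^2 * 26 mod 47 = 1^2 * 26 = 1*26 = 26
  bit 1 = 1: r = r^2 * 26 mod 47 = 26^2 * 26 = 18*26 = 45
  bit 2 = 1: r = r^2 * 26 mod 47 = 45^2 * 26 = 4*26 = 10
  -> A = 10
B = 26^27 mod 47  (bits of 27 = 11011)
  bit 0 = 1: r = r^2 * 26 mod 47 = 1^2 * 26 = 1*26 = 26
  bit 1 = 1: r = r^2 * 26 mod 47 = 26^2 * 26 = 18*26 = 45
  bit 2 = 0: r = r^2 mod 47 = 45^2 = 4
  bit 3 = 1: r = r^2 * 26 mod 47 = 4^2 * 26 = 16*26 = 40
  bit 4 = 1: r = r^2 * 26 mod 47 = 40^2 * 26 = 2*26 = 5
  -> B = 5
s = B^a = 5^7 mod 47  (bits of 7 = 111)
  bit 0 = 1: r = r^2 * 5 mod 47 = 1^2 * 5 = 1*5 = 5
  bit 1 = 1: r = r^2 * 5 mod 47 = 5^2 * 5 = 25*5 = 31
  bit 2 = 1: r = r^2 * 5 mod 47 = 31^2 * 5 = 21*5 = 11
  -> s = B^a = 11

Answer: 10 5 11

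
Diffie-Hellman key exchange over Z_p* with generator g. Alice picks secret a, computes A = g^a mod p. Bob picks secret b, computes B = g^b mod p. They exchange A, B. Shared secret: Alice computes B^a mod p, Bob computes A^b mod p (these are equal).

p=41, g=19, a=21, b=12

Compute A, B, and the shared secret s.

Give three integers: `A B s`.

A = 19^21 mod 41  (bits of 21 = 10101)
  bit 0 = 1: r = r^2 * 19 mod 41 = 1^2 * 19 = 1*19 = 19
  bit 1 = 0: r = r^2 mod 41 = 19^2 = 33
  bit 2 = 1: r = r^2 * 19 mod 41 = 33^2 * 19 = 23*19 = 27
  bit 3 = 0: r = r^2 mod 41 = 27^2 = 32
  bit 4 = 1: r = r^2 * 19 mod 41 = 32^2 * 19 = 40*19 = 22
  -> A = 22
B = 19^12 mod 41  (bits of 12 = 1100)
  bit 0 = 1: r = r^2 * 19 mod 41 = 1^2 * 19 = 1*19 = 19
  bit 1 = 1: r = r^2 * 19 mod 41 = 19^2 * 19 = 33*19 = 12
  bit 2 = 0: r = r^2 mod 41 = 12^2 = 21
  bit 3 = 0: r = r^2 mod 41 = 21^2 = 31
  -> B = 31
s = B^a = 31^21 mod 41  (bits of 21 = 10101)
  bit 0 = 1: r = r^2 * 31 mod 41 = 1^2 * 31 = 1*31 = 31
  bit 1 = 0: r = r^2 mod 41 = 31^2 = 18
  bit 2 = 1: r = r^2 * 31 mod 41 = 18^2 * 31 = 37*31 = 40
  bit 3 = 0: r = r^2 mod 41 = 40^2 = 1
  bit 4 = 1: r = r^2 * 31 mod 41 = 1^2 * 31 = 1*31 = 31
  -> s = B^a = 31

Answer: 22 31 31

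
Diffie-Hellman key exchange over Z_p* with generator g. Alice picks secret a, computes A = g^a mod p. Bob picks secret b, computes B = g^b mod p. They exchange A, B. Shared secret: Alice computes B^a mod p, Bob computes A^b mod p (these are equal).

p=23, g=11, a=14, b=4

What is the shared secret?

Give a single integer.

A = 11^14 mod 23  (bits of 14 = 1110)
  bit 0 = 1: r = r^2 * 11 mod 23 = 1^2 * 11 = 1*11 = 11
  bit 1 = 1: r = r^2 * 11 mod 23 = 11^2 * 11 = 6*11 = 20
  bit 2 = 1: r = r^2 * 11 mod 23 = 20^2 * 11 = 9*11 = 7
  bit 3 = 0: r = r^2 mod 23 = 7^2 = 3
  -> A = 3
B = 11^4 mod 23  (bits of 4 = 100)
  bit 0 = 1: r = r^2 * 11 mod 23 = 1^2 * 11 = 1*11 = 11
  bit 1 = 0: r = r^2 mod 23 = 11^2 = 6
  bit 2 = 0: r = r^2 mod 23 = 6^2 = 13
  -> B = 13
s = B^a = 13^14 mod 23  (bits of 14 = 1110)
  bit 0 = 1: r = r^2 * 13 mod 23 = 1^2 * 13 = 1*13 = 13
  bit 1 = 1: r = r^2 * 13 mod 23 = 13^2 * 13 = 8*13 = 12
  bit 2 = 1: r = r^2 * 13 mod 23 = 12^2 * 13 = 6*13 = 9
  bit 3 = 0: r = r^2 mod 23 = 9^2 = 12
  -> s = B^a = 12

Answer: 12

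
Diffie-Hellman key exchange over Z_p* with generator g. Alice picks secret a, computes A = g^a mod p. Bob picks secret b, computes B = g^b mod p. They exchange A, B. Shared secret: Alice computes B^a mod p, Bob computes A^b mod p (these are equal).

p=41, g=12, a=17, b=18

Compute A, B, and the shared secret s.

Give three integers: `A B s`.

A = 12^17 mod 41  (bits of 17 = 10001)
  bit 0 = 1: r = r^2 * 12 mod 41 = 1^2 * 12 = 1*12 = 12
  bit 1 = 0: r = r^2 mod 41 = 12^2 = 21
  bit 2 = 0: r = r^2 mod 41 = 21^2 = 31
  bit 3 = 0: r = r^2 mod 41 = 31^2 = 18
  bit 4 = 1: r = r^2 * 12 mod 41 = 18^2 * 12 = 37*12 = 34
  -> A = 34
B = 12^18 mod 41  (bits of 18 = 10010)
  bit 0 = 1: r = r^2 * 12 mod 41 = 1^2 * 12 = 1*12 = 12
  bit 1 = 0: r = r^2 mod 41 = 12^2 = 21
  bit 2 = 0: r = r^2 mod 41 = 21^2 = 31
  bit 3 = 1: r = r^2 * 12 mod 41 = 31^2 * 12 = 18*12 = 11
  bit 4 = 0: r = r^2 mod 41 = 11^2 = 39
  -> B = 39
s = B^a = 39^17 mod 41  (bits of 17 = 10001)
  bit 0 = 1: r = r^2 * 39 mod 41 = 1^2 * 39 = 1*39 = 39
  bit 1 = 0: r = r^2 mod 41 = 39^2 = 4
  bit 2 = 0: r = r^2 mod 41 = 4^2 = 16
  bit 3 = 0: r = r^2 mod 41 = 16^2 = 10
  bit 4 = 1: r = r^2 * 39 mod 41 = 10^2 * 39 = 18*39 = 5
  -> s = B^a = 5

Answer: 34 39 5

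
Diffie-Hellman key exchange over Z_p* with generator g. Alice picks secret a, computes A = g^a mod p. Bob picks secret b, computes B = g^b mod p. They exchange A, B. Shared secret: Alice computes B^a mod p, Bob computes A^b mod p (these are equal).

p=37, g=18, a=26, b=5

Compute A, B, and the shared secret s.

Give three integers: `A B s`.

A = 18^26 mod 37  (bits of 26 = 11010)
  bit 0 = 1: r = r^2 * 18 mod 37 = 1^2 * 18 = 1*18 = 18
  bit 1 = 1: r = r^2 * 18 mod 37 = 18^2 * 18 = 28*18 = 23
  bit 2 = 0: r = r^2 mod 37 = 23^2 = 11
  bit 3 = 1: r = r^2 * 18 mod 37 = 11^2 * 18 = 10*18 = 32
  bit 4 = 0: r = r^2 mod 37 = 32^2 = 25
  -> A = 25
B = 18^5 mod 37  (bits of 5 = 101)
  bit 0 = 1: r = r^2 * 18 mod 37 = 1^2 * 18 = 1*18 = 18
  bit 1 = 0: r = r^2 mod 37 = 18^2 = 28
  bit 2 = 1: r = r^2 * 18 mod 37 = 28^2 * 18 = 7*18 = 15
  -> B = 15
s = B^a = 15^26 mod 37  (bits of 26 = 11010)
  bit 0 = 1: r = r^2 * 15 mod 37 = 1^2 * 15 = 1*15 = 15
  bit 1 = 1: r = r^2 * 15 mod 37 = 15^2 * 15 = 3*15 = 8
  bit 2 = 0: r = r^2 mod 37 = 8^2 = 27
  bit 3 = 1: r = r^2 * 15 mod 37 = 27^2 * 15 = 26*15 = 20
  bit 4 = 0: r = r^2 mod 37 = 20^2 = 30
  -> s = B^a = 30

Answer: 25 15 30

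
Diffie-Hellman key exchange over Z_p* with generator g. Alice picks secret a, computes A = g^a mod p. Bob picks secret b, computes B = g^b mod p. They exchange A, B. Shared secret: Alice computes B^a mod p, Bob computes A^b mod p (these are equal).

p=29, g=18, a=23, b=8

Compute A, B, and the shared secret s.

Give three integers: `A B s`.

Answer: 2 16 24

Derivation:
A = 18^23 mod 29  (bits of 23 = 10111)
  bit 0 = 1: r = r^2 * 18 mod 29 = 1^2 * 18 = 1*18 = 18
  bit 1 = 0: r = r^2 mod 29 = 18^2 = 5
  bit 2 = 1: r = r^2 * 18 mod 29 = 5^2 * 18 = 25*18 = 15
  bit 3 = 1: r = r^2 * 18 mod 29 = 15^2 * 18 = 22*18 = 19
  bit 4 = 1: r = r^2 * 18 mod 29 = 19^2 * 18 = 13*18 = 2
  -> A = 2
B = 18^8 mod 29  (bits of 8 = 1000)
  bit 0 = 1: r = r^2 * 18 mod 29 = 1^2 * 18 = 1*18 = 18
  bit 1 = 0: r = r^2 mod 29 = 18^2 = 5
  bit 2 = 0: r = r^2 mod 29 = 5^2 = 25
  bit 3 = 0: r = r^2 mod 29 = 25^2 = 16
  -> B = 16
s = B^a = 16^23 mod 29  (bits of 23 = 10111)
  bit 0 = 1: r = r^2 * 16 mod 29 = 1^2 * 16 = 1*16 = 16
  bit 1 = 0: r = r^2 mod 29 = 16^2 = 24
  bit 2 = 1: r = r^2 * 16 mod 29 = 24^2 * 16 = 25*16 = 23
  bit 3 = 1: r = r^2 * 16 mod 29 = 23^2 * 16 = 7*16 = 25
  bit 4 = 1: r = r^2 * 16 mod 29 = 25^2 * 16 = 16*16 = 24
  -> s = B^a = 24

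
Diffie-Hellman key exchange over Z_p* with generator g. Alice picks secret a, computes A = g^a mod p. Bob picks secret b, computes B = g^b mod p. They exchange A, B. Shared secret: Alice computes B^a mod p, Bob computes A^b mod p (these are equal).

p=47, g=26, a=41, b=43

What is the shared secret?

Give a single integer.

Answer: 15

Derivation:
A = 26^41 mod 47  (bits of 41 = 101001)
  bit 0 = 1: r = r^2 * 26 mod 47 = 1^2 * 26 = 1*26 = 26
  bit 1 = 0: r = r^2 mod 47 = 26^2 = 18
  bit 2 = 1: r = r^2 * 26 mod 47 = 18^2 * 26 = 42*26 = 11
  bit 3 = 0: r = r^2 mod 47 = 11^2 = 27
  bit 4 = 0: r = r^2 mod 47 = 27^2 = 24
  bit 5 = 1: r = r^2 * 26 mod 47 = 24^2 * 26 = 12*26 = 30
  -> A = 30
B = 26^43 mod 47  (bits of 43 = 101011)
  bit 0 = 1: r = r^2 * 26 mod 47 = 1^2 * 26 = 1*26 = 26
  bit 1 = 0: r = r^2 mod 47 = 26^2 = 18
  bit 2 = 1: r = r^2 * 26 mod 47 = 18^2 * 26 = 42*26 = 11
  bit 3 = 0: r = r^2 mod 47 = 11^2 = 27
  bit 4 = 1: r = r^2 * 26 mod 47 = 27^2 * 26 = 24*26 = 13
  bit 5 = 1: r = r^2 * 26 mod 47 = 13^2 * 26 = 28*26 = 23
  -> B = 23
s = B^a = 23^41 mod 47  (bits of 41 = 101001)
  bit 0 = 1: r = r^2 * 23 mod 47 = 1^2 * 23 = 1*23 = 23
  bit 1 = 0: r = r^2 mod 47 = 23^2 = 12
  bit 2 = 1: r = r^2 * 23 mod 47 = 12^2 * 23 = 3*23 = 22
  bit 3 = 0: r = r^2 mod 47 = 22^2 = 14
  bit 4 = 0: r = r^2 mod 47 = 14^2 = 8
  bit 5 = 1: r = r^2 * 23 mod 47 = 8^2 * 23 = 17*23 = 15
  -> s = B^a = 15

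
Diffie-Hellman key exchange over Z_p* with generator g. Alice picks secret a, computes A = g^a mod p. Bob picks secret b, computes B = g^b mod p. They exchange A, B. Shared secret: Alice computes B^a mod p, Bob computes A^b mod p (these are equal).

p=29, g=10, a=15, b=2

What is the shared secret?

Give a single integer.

A = 10^15 mod 29  (bits of 15 = 1111)
  bit 0 = 1: r = r^2 * 10 mod 29 = 1^2 * 10 = 1*10 = 10
  bit 1 = 1: r = r^2 * 10 mod 29 = 10^2 * 10 = 13*10 = 14
  bit 2 = 1: r = r^2 * 10 mod 29 = 14^2 * 10 = 22*10 = 17
  bit 3 = 1: r = r^2 * 10 mod 29 = 17^2 * 10 = 28*10 = 19
  -> A = 19
B = 10^2 mod 29  (bits of 2 = 10)
  bit 0 = 1: r = r^2 * 10 mod 29 = 1^2 * 10 = 1*10 = 10
  bit 1 = 0: r = r^2 mod 29 = 10^2 = 13
  -> B = 13
s = B^a = 13^15 mod 29  (bits of 15 = 1111)
  bit 0 = 1: r = r^2 * 13 mod 29 = 1^2 * 13 = 1*13 = 13
  bit 1 = 1: r = r^2 * 13 mod 29 = 13^2 * 13 = 24*13 = 22
  bit 2 = 1: r = r^2 * 13 mod 29 = 22^2 * 13 = 20*13 = 28
  bit 3 = 1: r = r^2 * 13 mod 29 = 28^2 * 13 = 1*13 = 13
  -> s = B^a = 13

Answer: 13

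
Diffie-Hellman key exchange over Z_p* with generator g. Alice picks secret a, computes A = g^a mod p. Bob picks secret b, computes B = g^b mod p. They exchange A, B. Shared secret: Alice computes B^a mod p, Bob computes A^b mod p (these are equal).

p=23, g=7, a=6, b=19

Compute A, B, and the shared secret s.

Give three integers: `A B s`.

Answer: 4 11 9

Derivation:
A = 7^6 mod 23  (bits of 6 = 110)
  bit 0 = 1: r = r^2 * 7 mod 23 = 1^2 * 7 = 1*7 = 7
  bit 1 = 1: r = r^2 * 7 mod 23 = 7^2 * 7 = 3*7 = 21
  bit 2 = 0: r = r^2 mod 23 = 21^2 = 4
  -> A = 4
B = 7^19 mod 23  (bits of 19 = 10011)
  bit 0 = 1: r = r^2 * 7 mod 23 = 1^2 * 7 = 1*7 = 7
  bit 1 = 0: r = r^2 mod 23 = 7^2 = 3
  bit 2 = 0: r = r^2 mod 23 = 3^2 = 9
  bit 3 = 1: r = r^2 * 7 mod 23 = 9^2 * 7 = 12*7 = 15
  bit 4 = 1: r = r^2 * 7 mod 23 = 15^2 * 7 = 18*7 = 11
  -> B = 11
s = B^a = 11^6 mod 23  (bits of 6 = 110)
  bit 0 = 1: r = r^2 * 11 mod 23 = 1^2 * 11 = 1*11 = 11
  bit 1 = 1: r = r^2 * 11 mod 23 = 11^2 * 11 = 6*11 = 20
  bit 2 = 0: r = r^2 mod 23 = 20^2 = 9
  -> s = B^a = 9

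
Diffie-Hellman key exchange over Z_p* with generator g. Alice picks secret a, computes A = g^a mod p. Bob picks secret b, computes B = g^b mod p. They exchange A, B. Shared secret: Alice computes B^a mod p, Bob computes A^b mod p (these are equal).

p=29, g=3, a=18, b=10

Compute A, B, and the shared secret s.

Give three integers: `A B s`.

Answer: 6 5 16

Derivation:
A = 3^18 mod 29  (bits of 18 = 10010)
  bit 0 = 1: r = r^2 * 3 mod 29 = 1^2 * 3 = 1*3 = 3
  bit 1 = 0: r = r^2 mod 29 = 3^2 = 9
  bit 2 = 0: r = r^2 mod 29 = 9^2 = 23
  bit 3 = 1: r = r^2 * 3 mod 29 = 23^2 * 3 = 7*3 = 21
  bit 4 = 0: r = r^2 mod 29 = 21^2 = 6
  -> A = 6
B = 3^10 mod 29  (bits of 10 = 1010)
  bit 0 = 1: r = r^2 * 3 mod 29 = 1^2 * 3 = 1*3 = 3
  bit 1 = 0: r = r^2 mod 29 = 3^2 = 9
  bit 2 = 1: r = r^2 * 3 mod 29 = 9^2 * 3 = 23*3 = 11
  bit 3 = 0: r = r^2 mod 29 = 11^2 = 5
  -> B = 5
s = B^a = 5^18 mod 29  (bits of 18 = 10010)
  bit 0 = 1: r = r^2 * 5 mod 29 = 1^2 * 5 = 1*5 = 5
  bit 1 = 0: r = r^2 mod 29 = 5^2 = 25
  bit 2 = 0: r = r^2 mod 29 = 25^2 = 16
  bit 3 = 1: r = r^2 * 5 mod 29 = 16^2 * 5 = 24*5 = 4
  bit 4 = 0: r = r^2 mod 29 = 4^2 = 16
  -> s = B^a = 16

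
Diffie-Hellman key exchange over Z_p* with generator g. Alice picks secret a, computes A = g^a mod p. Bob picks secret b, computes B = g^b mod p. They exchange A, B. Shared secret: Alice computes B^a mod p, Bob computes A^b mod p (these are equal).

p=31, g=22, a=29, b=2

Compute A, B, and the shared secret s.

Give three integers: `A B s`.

Answer: 24 19 18

Derivation:
A = 22^29 mod 31  (bits of 29 = 11101)
  bit 0 = 1: r = r^2 * 22 mod 31 = 1^2 * 22 = 1*22 = 22
  bit 1 = 1: r = r^2 * 22 mod 31 = 22^2 * 22 = 19*22 = 15
  bit 2 = 1: r = r^2 * 22 mod 31 = 15^2 * 22 = 8*22 = 21
  bit 3 = 0: r = r^2 mod 31 = 21^2 = 7
  bit 4 = 1: r = r^2 * 22 mod 31 = 7^2 * 22 = 18*22 = 24
  -> A = 24
B = 22^2 mod 31  (bits of 2 = 10)
  bit 0 = 1: r = r^2 * 22 mod 31 = 1^2 * 22 = 1*22 = 22
  bit 1 = 0: r = r^2 mod 31 = 22^2 = 19
  -> B = 19
s = B^a = 19^29 mod 31  (bits of 29 = 11101)
  bit 0 = 1: r = r^2 * 19 mod 31 = 1^2 * 19 = 1*19 = 19
  bit 1 = 1: r = r^2 * 19 mod 31 = 19^2 * 19 = 20*19 = 8
  bit 2 = 1: r = r^2 * 19 mod 31 = 8^2 * 19 = 2*19 = 7
  bit 3 = 0: r = r^2 mod 31 = 7^2 = 18
  bit 4 = 1: r = r^2 * 19 mod 31 = 18^2 * 19 = 14*19 = 18
  -> s = B^a = 18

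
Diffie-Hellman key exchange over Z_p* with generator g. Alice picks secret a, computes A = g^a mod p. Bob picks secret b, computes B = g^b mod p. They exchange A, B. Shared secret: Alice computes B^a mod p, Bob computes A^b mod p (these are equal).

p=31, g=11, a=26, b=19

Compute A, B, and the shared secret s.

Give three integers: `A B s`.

A = 11^26 mod 31  (bits of 26 = 11010)
  bit 0 = 1: r = r^2 * 11 mod 31 = 1^2 * 11 = 1*11 = 11
  bit 1 = 1: r = r^2 * 11 mod 31 = 11^2 * 11 = 28*11 = 29
  bit 2 = 0: r = r^2 mod 31 = 29^2 = 4
  bit 3 = 1: r = r^2 * 11 mod 31 = 4^2 * 11 = 16*11 = 21
  bit 4 = 0: r = r^2 mod 31 = 21^2 = 7
  -> A = 7
B = 11^19 mod 31  (bits of 19 = 10011)
  bit 0 = 1: r = r^2 * 11 mod 31 = 1^2 * 11 = 1*11 = 11
  bit 1 = 0: r = r^2 mod 31 = 11^2 = 28
  bit 2 = 0: r = r^2 mod 31 = 28^2 = 9
  bit 3 = 1: r = r^2 * 11 mod 31 = 9^2 * 11 = 19*11 = 23
  bit 4 = 1: r = r^2 * 11 mod 31 = 23^2 * 11 = 2*11 = 22
  -> B = 22
s = B^a = 22^26 mod 31  (bits of 26 = 11010)
  bit 0 = 1: r = r^2 * 22 mod 31 = 1^2 * 22 = 1*22 = 22
  bit 1 = 1: r = r^2 * 22 mod 31 = 22^2 * 22 = 19*22 = 15
  bit 2 = 0: r = r^2 mod 31 = 15^2 = 8
  bit 3 = 1: r = r^2 * 22 mod 31 = 8^2 * 22 = 2*22 = 13
  bit 4 = 0: r = r^2 mod 31 = 13^2 = 14
  -> s = B^a = 14

Answer: 7 22 14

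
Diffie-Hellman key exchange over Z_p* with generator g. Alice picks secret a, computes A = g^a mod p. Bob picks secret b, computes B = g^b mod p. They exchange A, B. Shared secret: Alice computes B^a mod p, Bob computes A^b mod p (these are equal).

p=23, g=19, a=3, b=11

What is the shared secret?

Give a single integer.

A = 19^3 mod 23  (bits of 3 = 11)
  bit 0 = 1: r = r^2 * 19 mod 23 = 1^2 * 19 = 1*19 = 19
  bit 1 = 1: r = r^2 * 19 mod 23 = 19^2 * 19 = 16*19 = 5
  -> A = 5
B = 19^11 mod 23  (bits of 11 = 1011)
  bit 0 = 1: r = r^2 * 19 mod 23 = 1^2 * 19 = 1*19 = 19
  bit 1 = 0: r = r^2 mod 23 = 19^2 = 16
  bit 2 = 1: r = r^2 * 19 mod 23 = 16^2 * 19 = 3*19 = 11
  bit 3 = 1: r = r^2 * 19 mod 23 = 11^2 * 19 = 6*19 = 22
  -> B = 22
s = B^a = 22^3 mod 23  (bits of 3 = 11)
  bit 0 = 1: r = r^2 * 22 mod 23 = 1^2 * 22 = 1*22 = 22
  bit 1 = 1: r = r^2 * 22 mod 23 = 22^2 * 22 = 1*22 = 22
  -> s = B^a = 22

Answer: 22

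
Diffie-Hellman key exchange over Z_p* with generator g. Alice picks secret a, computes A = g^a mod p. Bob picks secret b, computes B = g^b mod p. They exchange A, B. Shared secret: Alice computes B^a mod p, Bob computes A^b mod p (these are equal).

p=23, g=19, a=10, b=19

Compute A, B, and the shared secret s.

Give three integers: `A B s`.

A = 19^10 mod 23  (bits of 10 = 1010)
  bit 0 = 1: r = r^2 * 19 mod 23 = 1^2 * 19 = 1*19 = 19
  bit 1 = 0: r = r^2 mod 23 = 19^2 = 16
  bit 2 = 1: r = r^2 * 19 mod 23 = 16^2 * 19 = 3*19 = 11
  bit 3 = 0: r = r^2 mod 23 = 11^2 = 6
  -> A = 6
B = 19^19 mod 23  (bits of 19 = 10011)
  bit 0 = 1: r = r^2 * 19 mod 23 = 1^2 * 19 = 1*19 = 19
  bit 1 = 0: r = r^2 mod 23 = 19^2 = 16
  bit 2 = 0: r = r^2 mod 23 = 16^2 = 3
  bit 3 = 1: r = r^2 * 19 mod 23 = 3^2 * 19 = 9*19 = 10
  bit 4 = 1: r = r^2 * 19 mod 23 = 10^2 * 19 = 8*19 = 14
  -> B = 14
s = B^a = 14^10 mod 23  (bits of 10 = 1010)
  bit 0 = 1: r = r^2 * 14 mod 23 = 1^2 * 14 = 1*14 = 14
  bit 1 = 0: r = r^2 mod 23 = 14^2 = 12
  bit 2 = 1: r = r^2 * 14 mod 23 = 12^2 * 14 = 6*14 = 15
  bit 3 = 0: r = r^2 mod 23 = 15^2 = 18
  -> s = B^a = 18

Answer: 6 14 18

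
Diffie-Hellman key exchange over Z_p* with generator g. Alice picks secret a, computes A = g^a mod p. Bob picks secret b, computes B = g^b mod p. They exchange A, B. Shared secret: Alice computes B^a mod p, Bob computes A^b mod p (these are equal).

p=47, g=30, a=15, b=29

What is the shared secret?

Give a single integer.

Answer: 20

Derivation:
A = 30^15 mod 47  (bits of 15 = 1111)
  bit 0 = 1: r = r^2 * 30 mod 47 = 1^2 * 30 = 1*30 = 30
  bit 1 = 1: r = r^2 * 30 mod 47 = 30^2 * 30 = 7*30 = 22
  bit 2 = 1: r = r^2 * 30 mod 47 = 22^2 * 30 = 14*30 = 44
  bit 3 = 1: r = r^2 * 30 mod 47 = 44^2 * 30 = 9*30 = 35
  -> A = 35
B = 30^29 mod 47  (bits of 29 = 11101)
  bit 0 = 1: r = r^2 * 30 mod 47 = 1^2 * 30 = 1*30 = 30
  bit 1 = 1: r = r^2 * 30 mod 47 = 30^2 * 30 = 7*30 = 22
  bit 2 = 1: r = r^2 * 30 mod 47 = 22^2 * 30 = 14*30 = 44
  bit 3 = 0: r = r^2 mod 47 = 44^2 = 9
  bit 4 = 1: r = r^2 * 30 mod 47 = 9^2 * 30 = 34*30 = 33
  -> B = 33
s = B^a = 33^15 mod 47  (bits of 15 = 1111)
  bit 0 = 1: r = r^2 * 33 mod 47 = 1^2 * 33 = 1*33 = 33
  bit 1 = 1: r = r^2 * 33 mod 47 = 33^2 * 33 = 8*33 = 29
  bit 2 = 1: r = r^2 * 33 mod 47 = 29^2 * 33 = 42*33 = 23
  bit 3 = 1: r = r^2 * 33 mod 47 = 23^2 * 33 = 12*33 = 20
  -> s = B^a = 20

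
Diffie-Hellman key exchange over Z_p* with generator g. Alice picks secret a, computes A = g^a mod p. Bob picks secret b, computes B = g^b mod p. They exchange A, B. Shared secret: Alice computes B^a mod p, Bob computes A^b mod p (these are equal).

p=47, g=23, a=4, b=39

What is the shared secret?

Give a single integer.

Answer: 32

Derivation:
A = 23^4 mod 47  (bits of 4 = 100)
  bit 0 = 1: r = r^2 * 23 mod 47 = 1^2 * 23 = 1*23 = 23
  bit 1 = 0: r = r^2 mod 47 = 23^2 = 12
  bit 2 = 0: r = r^2 mod 47 = 12^2 = 3
  -> A = 3
B = 23^39 mod 47  (bits of 39 = 100111)
  bit 0 = 1: r = r^2 * 23 mod 47 = 1^2 * 23 = 1*23 = 23
  bit 1 = 0: r = r^2 mod 47 = 23^2 = 12
  bit 2 = 0: r = r^2 mod 47 = 12^2 = 3
  bit 3 = 1: r = r^2 * 23 mod 47 = 3^2 * 23 = 9*23 = 19
  bit 4 = 1: r = r^2 * 23 mod 47 = 19^2 * 23 = 32*23 = 31
  bit 5 = 1: r = r^2 * 23 mod 47 = 31^2 * 23 = 21*23 = 13
  -> B = 13
s = B^a = 13^4 mod 47  (bits of 4 = 100)
  bit 0 = 1: r = r^2 * 13 mod 47 = 1^2 * 13 = 1*13 = 13
  bit 1 = 0: r = r^2 mod 47 = 13^2 = 28
  bit 2 = 0: r = r^2 mod 47 = 28^2 = 32
  -> s = B^a = 32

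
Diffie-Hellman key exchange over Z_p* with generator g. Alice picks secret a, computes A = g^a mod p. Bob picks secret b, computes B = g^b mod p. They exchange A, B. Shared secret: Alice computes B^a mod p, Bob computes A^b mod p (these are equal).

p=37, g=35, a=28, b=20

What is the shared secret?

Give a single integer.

A = 35^28 mod 37  (bits of 28 = 11100)
  bit 0 = 1: r = r^2 * 35 mod 37 = 1^2 * 35 = 1*35 = 35
  bit 1 = 1: r = r^2 * 35 mod 37 = 35^2 * 35 = 4*35 = 29
  bit 2 = 1: r = r^2 * 35 mod 37 = 29^2 * 35 = 27*35 = 20
  bit 3 = 0: r = r^2 mod 37 = 20^2 = 30
  bit 4 = 0: r = r^2 mod 37 = 30^2 = 12
  -> A = 12
B = 35^20 mod 37  (bits of 20 = 10100)
  bit 0 = 1: r = r^2 * 35 mod 37 = 1^2 * 35 = 1*35 = 35
  bit 1 = 0: r = r^2 mod 37 = 35^2 = 4
  bit 2 = 1: r = r^2 * 35 mod 37 = 4^2 * 35 = 16*35 = 5
  bit 3 = 0: r = r^2 mod 37 = 5^2 = 25
  bit 4 = 0: r = r^2 mod 37 = 25^2 = 33
  -> B = 33
s = B^a = 33^28 mod 37  (bits of 28 = 11100)
  bit 0 = 1: r = r^2 * 33 mod 37 = 1^2 * 33 = 1*33 = 33
  bit 1 = 1: r = r^2 * 33 mod 37 = 33^2 * 33 = 16*33 = 10
  bit 2 = 1: r = r^2 * 33 mod 37 = 10^2 * 33 = 26*33 = 7
  bit 3 = 0: r = r^2 mod 37 = 7^2 = 12
  bit 4 = 0: r = r^2 mod 37 = 12^2 = 33
  -> s = B^a = 33

Answer: 33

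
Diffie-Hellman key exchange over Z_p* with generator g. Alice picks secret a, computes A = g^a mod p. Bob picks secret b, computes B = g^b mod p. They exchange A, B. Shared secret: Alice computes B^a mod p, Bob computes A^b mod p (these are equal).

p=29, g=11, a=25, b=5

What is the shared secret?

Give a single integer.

A = 11^25 mod 29  (bits of 25 = 11001)
  bit 0 = 1: r = r^2 * 11 mod 29 = 1^2 * 11 = 1*11 = 11
  bit 1 = 1: r = r^2 * 11 mod 29 = 11^2 * 11 = 5*11 = 26
  bit 2 = 0: r = r^2 mod 29 = 26^2 = 9
  bit 3 = 0: r = r^2 mod 29 = 9^2 = 23
  bit 4 = 1: r = r^2 * 11 mod 29 = 23^2 * 11 = 7*11 = 19
  -> A = 19
B = 11^5 mod 29  (bits of 5 = 101)
  bit 0 = 1: r = r^2 * 11 mod 29 = 1^2 * 11 = 1*11 = 11
  bit 1 = 0: r = r^2 mod 29 = 11^2 = 5
  bit 2 = 1: r = r^2 * 11 mod 29 = 5^2 * 11 = 25*11 = 14
  -> B = 14
s = B^a = 14^25 mod 29  (bits of 25 = 11001)
  bit 0 = 1: r = r^2 * 14 mod 29 = 1^2 * 14 = 1*14 = 14
  bit 1 = 1: r = r^2 * 14 mod 29 = 14^2 * 14 = 22*14 = 18
  bit 2 = 0: r = r^2 mod 29 = 18^2 = 5
  bit 3 = 0: r = r^2 mod 29 = 5^2 = 25
  bit 4 = 1: r = r^2 * 14 mod 29 = 25^2 * 14 = 16*14 = 21
  -> s = B^a = 21

Answer: 21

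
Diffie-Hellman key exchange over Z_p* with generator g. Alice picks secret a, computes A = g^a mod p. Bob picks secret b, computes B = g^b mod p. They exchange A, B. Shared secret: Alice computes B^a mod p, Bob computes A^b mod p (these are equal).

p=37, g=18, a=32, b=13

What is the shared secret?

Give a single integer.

A = 18^32 mod 37  (bits of 32 = 100000)
  bit 0 = 1: r = r^2 * 18 mod 37 = 1^2 * 18 = 1*18 = 18
  bit 1 = 0: r = r^2 mod 37 = 18^2 = 28
  bit 2 = 0: r = r^2 mod 37 = 28^2 = 7
  bit 3 = 0: r = r^2 mod 37 = 7^2 = 12
  bit 4 = 0: r = r^2 mod 37 = 12^2 = 33
  bit 5 = 0: r = r^2 mod 37 = 33^2 = 16
  -> A = 16
B = 18^13 mod 37  (bits of 13 = 1101)
  bit 0 = 1: r = r^2 * 18 mod 37 = 1^2 * 18 = 1*18 = 18
  bit 1 = 1: r = r^2 * 18 mod 37 = 18^2 * 18 = 28*18 = 23
  bit 2 = 0: r = r^2 mod 37 = 23^2 = 11
  bit 3 = 1: r = r^2 * 18 mod 37 = 11^2 * 18 = 10*18 = 32
  -> B = 32
s = B^a = 32^32 mod 37  (bits of 32 = 100000)
  bit 0 = 1: r = r^2 * 32 mod 37 = 1^2 * 32 = 1*32 = 32
  bit 1 = 0: r = r^2 mod 37 = 32^2 = 25
  bit 2 = 0: r = r^2 mod 37 = 25^2 = 33
  bit 3 = 0: r = r^2 mod 37 = 33^2 = 16
  bit 4 = 0: r = r^2 mod 37 = 16^2 = 34
  bit 5 = 0: r = r^2 mod 37 = 34^2 = 9
  -> s = B^a = 9

Answer: 9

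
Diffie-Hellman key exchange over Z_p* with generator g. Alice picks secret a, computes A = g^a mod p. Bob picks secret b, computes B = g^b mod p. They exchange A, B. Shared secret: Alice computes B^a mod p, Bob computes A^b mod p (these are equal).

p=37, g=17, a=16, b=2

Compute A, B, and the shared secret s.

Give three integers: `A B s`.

Answer: 16 30 34

Derivation:
A = 17^16 mod 37  (bits of 16 = 10000)
  bit 0 = 1: r = r^2 * 17 mod 37 = 1^2 * 17 = 1*17 = 17
  bit 1 = 0: r = r^2 mod 37 = 17^2 = 30
  bit 2 = 0: r = r^2 mod 37 = 30^2 = 12
  bit 3 = 0: r = r^2 mod 37 = 12^2 = 33
  bit 4 = 0: r = r^2 mod 37 = 33^2 = 16
  -> A = 16
B = 17^2 mod 37  (bits of 2 = 10)
  bit 0 = 1: r = r^2 * 17 mod 37 = 1^2 * 17 = 1*17 = 17
  bit 1 = 0: r = r^2 mod 37 = 17^2 = 30
  -> B = 30
s = B^a = 30^16 mod 37  (bits of 16 = 10000)
  bit 0 = 1: r = r^2 * 30 mod 37 = 1^2 * 30 = 1*30 = 30
  bit 1 = 0: r = r^2 mod 37 = 30^2 = 12
  bit 2 = 0: r = r^2 mod 37 = 12^2 = 33
  bit 3 = 0: r = r^2 mod 37 = 33^2 = 16
  bit 4 = 0: r = r^2 mod 37 = 16^2 = 34
  -> s = B^a = 34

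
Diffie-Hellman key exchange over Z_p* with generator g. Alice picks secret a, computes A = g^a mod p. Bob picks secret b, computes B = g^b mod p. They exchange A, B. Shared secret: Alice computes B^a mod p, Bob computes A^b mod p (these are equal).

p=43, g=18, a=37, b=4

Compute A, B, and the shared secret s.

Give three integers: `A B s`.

A = 18^37 mod 43  (bits of 37 = 100101)
  bit 0 = 1: r = r^2 * 18 mod 43 = 1^2 * 18 = 1*18 = 18
  bit 1 = 0: r = r^2 mod 43 = 18^2 = 23
  bit 2 = 0: r = r^2 mod 43 = 23^2 = 13
  bit 3 = 1: r = r^2 * 18 mod 43 = 13^2 * 18 = 40*18 = 32
  bit 4 = 0: r = r^2 mod 43 = 32^2 = 35
  bit 5 = 1: r = r^2 * 18 mod 43 = 35^2 * 18 = 21*18 = 34
  -> A = 34
B = 18^4 mod 43  (bits of 4 = 100)
  bit 0 = 1: r = r^2 * 18 mod 43 = 1^2 * 18 = 1*18 = 18
  bit 1 = 0: r = r^2 mod 43 = 18^2 = 23
  bit 2 = 0: r = r^2 mod 43 = 23^2 = 13
  -> B = 13
s = B^a = 13^37 mod 43  (bits of 37 = 100101)
  bit 0 = 1: r = r^2 * 13 mod 43 = 1^2 * 13 = 1*13 = 13
  bit 1 = 0: r = r^2 mod 43 = 13^2 = 40
  bit 2 = 0: r = r^2 mod 43 = 40^2 = 9
  bit 3 = 1: r = r^2 * 13 mod 43 = 9^2 * 13 = 38*13 = 21
  bit 4 = 0: r = r^2 mod 43 = 21^2 = 11
  bit 5 = 1: r = r^2 * 13 mod 43 = 11^2 * 13 = 35*13 = 25
  -> s = B^a = 25

Answer: 34 13 25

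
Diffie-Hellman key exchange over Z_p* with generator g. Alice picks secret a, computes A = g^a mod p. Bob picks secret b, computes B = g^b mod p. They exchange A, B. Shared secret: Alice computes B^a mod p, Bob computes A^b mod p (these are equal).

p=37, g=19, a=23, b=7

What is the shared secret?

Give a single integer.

Answer: 35

Derivation:
A = 19^23 mod 37  (bits of 23 = 10111)
  bit 0 = 1: r = r^2 * 19 mod 37 = 1^2 * 19 = 1*19 = 19
  bit 1 = 0: r = r^2 mod 37 = 19^2 = 28
  bit 2 = 1: r = r^2 * 19 mod 37 = 28^2 * 19 = 7*19 = 22
  bit 3 = 1: r = r^2 * 19 mod 37 = 22^2 * 19 = 3*19 = 20
  bit 4 = 1: r = r^2 * 19 mod 37 = 20^2 * 19 = 30*19 = 15
  -> A = 15
B = 19^7 mod 37  (bits of 7 = 111)
  bit 0 = 1: r = r^2 * 19 mod 37 = 1^2 * 19 = 1*19 = 19
  bit 1 = 1: r = r^2 * 19 mod 37 = 19^2 * 19 = 28*19 = 14
  bit 2 = 1: r = r^2 * 19 mod 37 = 14^2 * 19 = 11*19 = 24
  -> B = 24
s = B^a = 24^23 mod 37  (bits of 23 = 10111)
  bit 0 = 1: r = r^2 * 24 mod 37 = 1^2 * 24 = 1*24 = 24
  bit 1 = 0: r = r^2 mod 37 = 24^2 = 21
  bit 2 = 1: r = r^2 * 24 mod 37 = 21^2 * 24 = 34*24 = 2
  bit 3 = 1: r = r^2 * 24 mod 37 = 2^2 * 24 = 4*24 = 22
  bit 4 = 1: r = r^2 * 24 mod 37 = 22^2 * 24 = 3*24 = 35
  -> s = B^a = 35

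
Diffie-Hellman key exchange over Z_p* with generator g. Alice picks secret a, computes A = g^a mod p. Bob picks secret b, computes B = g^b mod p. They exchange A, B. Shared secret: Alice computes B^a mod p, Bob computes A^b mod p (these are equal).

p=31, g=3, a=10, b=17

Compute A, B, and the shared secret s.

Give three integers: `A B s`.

Answer: 25 22 5

Derivation:
A = 3^10 mod 31  (bits of 10 = 1010)
  bit 0 = 1: r = r^2 * 3 mod 31 = 1^2 * 3 = 1*3 = 3
  bit 1 = 0: r = r^2 mod 31 = 3^2 = 9
  bit 2 = 1: r = r^2 * 3 mod 31 = 9^2 * 3 = 19*3 = 26
  bit 3 = 0: r = r^2 mod 31 = 26^2 = 25
  -> A = 25
B = 3^17 mod 31  (bits of 17 = 10001)
  bit 0 = 1: r = r^2 * 3 mod 31 = 1^2 * 3 = 1*3 = 3
  bit 1 = 0: r = r^2 mod 31 = 3^2 = 9
  bit 2 = 0: r = r^2 mod 31 = 9^2 = 19
  bit 3 = 0: r = r^2 mod 31 = 19^2 = 20
  bit 4 = 1: r = r^2 * 3 mod 31 = 20^2 * 3 = 28*3 = 22
  -> B = 22
s = B^a = 22^10 mod 31  (bits of 10 = 1010)
  bit 0 = 1: r = r^2 * 22 mod 31 = 1^2 * 22 = 1*22 = 22
  bit 1 = 0: r = r^2 mod 31 = 22^2 = 19
  bit 2 = 1: r = r^2 * 22 mod 31 = 19^2 * 22 = 20*22 = 6
  bit 3 = 0: r = r^2 mod 31 = 6^2 = 5
  -> s = B^a = 5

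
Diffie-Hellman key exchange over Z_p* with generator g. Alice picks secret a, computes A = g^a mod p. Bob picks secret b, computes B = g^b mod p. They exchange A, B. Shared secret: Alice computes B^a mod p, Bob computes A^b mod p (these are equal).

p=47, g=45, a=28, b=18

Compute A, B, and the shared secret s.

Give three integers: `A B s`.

Answer: 32 25 12

Derivation:
A = 45^28 mod 47  (bits of 28 = 11100)
  bit 0 = 1: r = r^2 * 45 mod 47 = 1^2 * 45 = 1*45 = 45
  bit 1 = 1: r = r^2 * 45 mod 47 = 45^2 * 45 = 4*45 = 39
  bit 2 = 1: r = r^2 * 45 mod 47 = 39^2 * 45 = 17*45 = 13
  bit 3 = 0: r = r^2 mod 47 = 13^2 = 28
  bit 4 = 0: r = r^2 mod 47 = 28^2 = 32
  -> A = 32
B = 45^18 mod 47  (bits of 18 = 10010)
  bit 0 = 1: r = r^2 * 45 mod 47 = 1^2 * 45 = 1*45 = 45
  bit 1 = 0: r = r^2 mod 47 = 45^2 = 4
  bit 2 = 0: r = r^2 mod 47 = 4^2 = 16
  bit 3 = 1: r = r^2 * 45 mod 47 = 16^2 * 45 = 21*45 = 5
  bit 4 = 0: r = r^2 mod 47 = 5^2 = 25
  -> B = 25
s = B^a = 25^28 mod 47  (bits of 28 = 11100)
  bit 0 = 1: r = r^2 * 25 mod 47 = 1^2 * 25 = 1*25 = 25
  bit 1 = 1: r = r^2 * 25 mod 47 = 25^2 * 25 = 14*25 = 21
  bit 2 = 1: r = r^2 * 25 mod 47 = 21^2 * 25 = 18*25 = 27
  bit 3 = 0: r = r^2 mod 47 = 27^2 = 24
  bit 4 = 0: r = r^2 mod 47 = 24^2 = 12
  -> s = B^a = 12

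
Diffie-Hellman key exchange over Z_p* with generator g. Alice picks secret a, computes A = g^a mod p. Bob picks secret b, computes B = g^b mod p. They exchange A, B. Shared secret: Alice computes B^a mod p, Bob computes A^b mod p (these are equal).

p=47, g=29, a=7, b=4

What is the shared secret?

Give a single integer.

Answer: 27

Derivation:
A = 29^7 mod 47  (bits of 7 = 111)
  bit 0 = 1: r = r^2 * 29 mod 47 = 1^2 * 29 = 1*29 = 29
  bit 1 = 1: r = r^2 * 29 mod 47 = 29^2 * 29 = 42*29 = 43
  bit 2 = 1: r = r^2 * 29 mod 47 = 43^2 * 29 = 16*29 = 41
  -> A = 41
B = 29^4 mod 47  (bits of 4 = 100)
  bit 0 = 1: r = r^2 * 29 mod 47 = 1^2 * 29 = 1*29 = 29
  bit 1 = 0: r = r^2 mod 47 = 29^2 = 42
  bit 2 = 0: r = r^2 mod 47 = 42^2 = 25
  -> B = 25
s = B^a = 25^7 mod 47  (bits of 7 = 111)
  bit 0 = 1: r = r^2 * 25 mod 47 = 1^2 * 25 = 1*25 = 25
  bit 1 = 1: r = r^2 * 25 mod 47 = 25^2 * 25 = 14*25 = 21
  bit 2 = 1: r = r^2 * 25 mod 47 = 21^2 * 25 = 18*25 = 27
  -> s = B^a = 27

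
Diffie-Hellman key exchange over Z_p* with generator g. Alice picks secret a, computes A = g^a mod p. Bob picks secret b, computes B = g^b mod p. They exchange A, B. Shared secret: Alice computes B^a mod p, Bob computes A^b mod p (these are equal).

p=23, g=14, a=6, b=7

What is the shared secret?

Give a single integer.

A = 14^6 mod 23  (bits of 6 = 110)
  bit 0 = 1: r = r^2 * 14 mod 23 = 1^2 * 14 = 1*14 = 14
  bit 1 = 1: r = r^2 * 14 mod 23 = 14^2 * 14 = 12*14 = 7
  bit 2 = 0: r = r^2 mod 23 = 7^2 = 3
  -> A = 3
B = 14^7 mod 23  (bits of 7 = 111)
  bit 0 = 1: r = r^2 * 14 mod 23 = 1^2 * 14 = 1*14 = 14
  bit 1 = 1: r = r^2 * 14 mod 23 = 14^2 * 14 = 12*14 = 7
  bit 2 = 1: r = r^2 * 14 mod 23 = 7^2 * 14 = 3*14 = 19
  -> B = 19
s = B^a = 19^6 mod 23  (bits of 6 = 110)
  bit 0 = 1: r = r^2 * 19 mod 23 = 1^2 * 19 = 1*19 = 19
  bit 1 = 1: r = r^2 * 19 mod 23 = 19^2 * 19 = 16*19 = 5
  bit 2 = 0: r = r^2 mod 23 = 5^2 = 2
  -> s = B^a = 2

Answer: 2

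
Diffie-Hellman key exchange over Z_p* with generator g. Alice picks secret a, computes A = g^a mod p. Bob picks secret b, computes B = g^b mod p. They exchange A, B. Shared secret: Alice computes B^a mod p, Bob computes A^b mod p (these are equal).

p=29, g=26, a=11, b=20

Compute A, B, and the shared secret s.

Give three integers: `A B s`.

Answer: 14 25 24

Derivation:
A = 26^11 mod 29  (bits of 11 = 1011)
  bit 0 = 1: r = r^2 * 26 mod 29 = 1^2 * 26 = 1*26 = 26
  bit 1 = 0: r = r^2 mod 29 = 26^2 = 9
  bit 2 = 1: r = r^2 * 26 mod 29 = 9^2 * 26 = 23*26 = 18
  bit 3 = 1: r = r^2 * 26 mod 29 = 18^2 * 26 = 5*26 = 14
  -> A = 14
B = 26^20 mod 29  (bits of 20 = 10100)
  bit 0 = 1: r = r^2 * 26 mod 29 = 1^2 * 26 = 1*26 = 26
  bit 1 = 0: r = r^2 mod 29 = 26^2 = 9
  bit 2 = 1: r = r^2 * 26 mod 29 = 9^2 * 26 = 23*26 = 18
  bit 3 = 0: r = r^2 mod 29 = 18^2 = 5
  bit 4 = 0: r = r^2 mod 29 = 5^2 = 25
  -> B = 25
s = B^a = 25^11 mod 29  (bits of 11 = 1011)
  bit 0 = 1: r = r^2 * 25 mod 29 = 1^2 * 25 = 1*25 = 25
  bit 1 = 0: r = r^2 mod 29 = 25^2 = 16
  bit 2 = 1: r = r^2 * 25 mod 29 = 16^2 * 25 = 24*25 = 20
  bit 3 = 1: r = r^2 * 25 mod 29 = 20^2 * 25 = 23*25 = 24
  -> s = B^a = 24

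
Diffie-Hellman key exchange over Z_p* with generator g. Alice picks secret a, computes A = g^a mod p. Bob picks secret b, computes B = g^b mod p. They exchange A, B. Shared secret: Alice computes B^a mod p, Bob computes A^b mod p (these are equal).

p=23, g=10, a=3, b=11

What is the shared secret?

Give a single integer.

A = 10^3 mod 23  (bits of 3 = 11)
  bit 0 = 1: r = r^2 * 10 mod 23 = 1^2 * 10 = 1*10 = 10
  bit 1 = 1: r = r^2 * 10 mod 23 = 10^2 * 10 = 8*10 = 11
  -> A = 11
B = 10^11 mod 23  (bits of 11 = 1011)
  bit 0 = 1: r = r^2 * 10 mod 23 = 1^2 * 10 = 1*10 = 10
  bit 1 = 0: r = r^2 mod 23 = 10^2 = 8
  bit 2 = 1: r = r^2 * 10 mod 23 = 8^2 * 10 = 18*10 = 19
  bit 3 = 1: r = r^2 * 10 mod 23 = 19^2 * 10 = 16*10 = 22
  -> B = 22
s = B^a = 22^3 mod 23  (bits of 3 = 11)
  bit 0 = 1: r = r^2 * 22 mod 23 = 1^2 * 22 = 1*22 = 22
  bit 1 = 1: r = r^2 * 22 mod 23 = 22^2 * 22 = 1*22 = 22
  -> s = B^a = 22

Answer: 22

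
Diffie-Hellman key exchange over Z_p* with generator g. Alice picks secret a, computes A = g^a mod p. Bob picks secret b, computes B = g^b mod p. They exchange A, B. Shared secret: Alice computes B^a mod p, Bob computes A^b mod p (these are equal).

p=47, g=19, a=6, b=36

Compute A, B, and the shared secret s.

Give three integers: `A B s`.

A = 19^6 mod 47  (bits of 6 = 110)
  bit 0 = 1: r = r^2 * 19 mod 47 = 1^2 * 19 = 1*19 = 19
  bit 1 = 1: r = r^2 * 19 mod 47 = 19^2 * 19 = 32*19 = 44
  bit 2 = 0: r = r^2 mod 47 = 44^2 = 9
  -> A = 9
B = 19^36 mod 47  (bits of 36 = 100100)
  bit 0 = 1: r = r^2 * 19 mod 47 = 1^2 * 19 = 1*19 = 19
  bit 1 = 0: r = r^2 mod 47 = 19^2 = 32
  bit 2 = 0: r = r^2 mod 47 = 32^2 = 37
  bit 3 = 1: r = r^2 * 19 mod 47 = 37^2 * 19 = 6*19 = 20
  bit 4 = 0: r = r^2 mod 47 = 20^2 = 24
  bit 5 = 0: r = r^2 mod 47 = 24^2 = 12
  -> B = 12
s = B^a = 12^6 mod 47  (bits of 6 = 110)
  bit 0 = 1: r = r^2 * 12 mod 47 = 1^2 * 12 = 1*12 = 12
  bit 1 = 1: r = r^2 * 12 mod 47 = 12^2 * 12 = 3*12 = 36
  bit 2 = 0: r = r^2 mod 47 = 36^2 = 27
  -> s = B^a = 27

Answer: 9 12 27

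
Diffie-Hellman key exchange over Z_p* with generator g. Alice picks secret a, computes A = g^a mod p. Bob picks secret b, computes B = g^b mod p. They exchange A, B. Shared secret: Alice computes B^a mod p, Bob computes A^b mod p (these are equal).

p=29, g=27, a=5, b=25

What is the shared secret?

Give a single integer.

Answer: 15

Derivation:
A = 27^5 mod 29  (bits of 5 = 101)
  bit 0 = 1: r = r^2 * 27 mod 29 = 1^2 * 27 = 1*27 = 27
  bit 1 = 0: r = r^2 mod 29 = 27^2 = 4
  bit 2 = 1: r = r^2 * 27 mod 29 = 4^2 * 27 = 16*27 = 26
  -> A = 26
B = 27^25 mod 29  (bits of 25 = 11001)
  bit 0 = 1: r = r^2 * 27 mod 29 = 1^2 * 27 = 1*27 = 27
  bit 1 = 1: r = r^2 * 27 mod 29 = 27^2 * 27 = 4*27 = 21
  bit 2 = 0: r = r^2 mod 29 = 21^2 = 6
  bit 3 = 0: r = r^2 mod 29 = 6^2 = 7
  bit 4 = 1: r = r^2 * 27 mod 29 = 7^2 * 27 = 20*27 = 18
  -> B = 18
s = B^a = 18^5 mod 29  (bits of 5 = 101)
  bit 0 = 1: r = r^2 * 18 mod 29 = 1^2 * 18 = 1*18 = 18
  bit 1 = 0: r = r^2 mod 29 = 18^2 = 5
  bit 2 = 1: r = r^2 * 18 mod 29 = 5^2 * 18 = 25*18 = 15
  -> s = B^a = 15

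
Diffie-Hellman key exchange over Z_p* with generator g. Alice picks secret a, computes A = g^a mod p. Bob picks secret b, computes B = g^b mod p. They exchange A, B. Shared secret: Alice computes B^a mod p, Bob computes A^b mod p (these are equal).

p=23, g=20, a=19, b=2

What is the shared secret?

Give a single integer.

Answer: 13

Derivation:
A = 20^19 mod 23  (bits of 19 = 10011)
  bit 0 = 1: r = r^2 * 20 mod 23 = 1^2 * 20 = 1*20 = 20
  bit 1 = 0: r = r^2 mod 23 = 20^2 = 9
  bit 2 = 0: r = r^2 mod 23 = 9^2 = 12
  bit 3 = 1: r = r^2 * 20 mod 23 = 12^2 * 20 = 6*20 = 5
  bit 4 = 1: r = r^2 * 20 mod 23 = 5^2 * 20 = 2*20 = 17
  -> A = 17
B = 20^2 mod 23  (bits of 2 = 10)
  bit 0 = 1: r = r^2 * 20 mod 23 = 1^2 * 20 = 1*20 = 20
  bit 1 = 0: r = r^2 mod 23 = 20^2 = 9
  -> B = 9
s = B^a = 9^19 mod 23  (bits of 19 = 10011)
  bit 0 = 1: r = r^2 * 9 mod 23 = 1^2 * 9 = 1*9 = 9
  bit 1 = 0: r = r^2 mod 23 = 9^2 = 12
  bit 2 = 0: r = r^2 mod 23 = 12^2 = 6
  bit 3 = 1: r = r^2 * 9 mod 23 = 6^2 * 9 = 13*9 = 2
  bit 4 = 1: r = r^2 * 9 mod 23 = 2^2 * 9 = 4*9 = 13
  -> s = B^a = 13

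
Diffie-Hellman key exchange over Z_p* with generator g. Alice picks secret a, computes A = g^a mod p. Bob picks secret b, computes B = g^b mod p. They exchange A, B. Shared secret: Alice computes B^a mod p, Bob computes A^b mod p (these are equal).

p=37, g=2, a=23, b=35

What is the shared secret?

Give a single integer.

Answer: 15

Derivation:
A = 2^23 mod 37  (bits of 23 = 10111)
  bit 0 = 1: r = r^2 * 2 mod 37 = 1^2 * 2 = 1*2 = 2
  bit 1 = 0: r = r^2 mod 37 = 2^2 = 4
  bit 2 = 1: r = r^2 * 2 mod 37 = 4^2 * 2 = 16*2 = 32
  bit 3 = 1: r = r^2 * 2 mod 37 = 32^2 * 2 = 25*2 = 13
  bit 4 = 1: r = r^2 * 2 mod 37 = 13^2 * 2 = 21*2 = 5
  -> A = 5
B = 2^35 mod 37  (bits of 35 = 100011)
  bit 0 = 1: r = r^2 * 2 mod 37 = 1^2 * 2 = 1*2 = 2
  bit 1 = 0: r = r^2 mod 37 = 2^2 = 4
  bit 2 = 0: r = r^2 mod 37 = 4^2 = 16
  bit 3 = 0: r = r^2 mod 37 = 16^2 = 34
  bit 4 = 1: r = r^2 * 2 mod 37 = 34^2 * 2 = 9*2 = 18
  bit 5 = 1: r = r^2 * 2 mod 37 = 18^2 * 2 = 28*2 = 19
  -> B = 19
s = B^a = 19^23 mod 37  (bits of 23 = 10111)
  bit 0 = 1: r = r^2 * 19 mod 37 = 1^2 * 19 = 1*19 = 19
  bit 1 = 0: r = r^2 mod 37 = 19^2 = 28
  bit 2 = 1: r = r^2 * 19 mod 37 = 28^2 * 19 = 7*19 = 22
  bit 3 = 1: r = r^2 * 19 mod 37 = 22^2 * 19 = 3*19 = 20
  bit 4 = 1: r = r^2 * 19 mod 37 = 20^2 * 19 = 30*19 = 15
  -> s = B^a = 15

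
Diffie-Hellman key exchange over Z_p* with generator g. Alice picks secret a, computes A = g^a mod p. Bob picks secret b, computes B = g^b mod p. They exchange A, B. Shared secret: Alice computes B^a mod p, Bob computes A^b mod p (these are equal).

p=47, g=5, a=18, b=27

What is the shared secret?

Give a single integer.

A = 5^18 mod 47  (bits of 18 = 10010)
  bit 0 = 1: r = r^2 * 5 mod 47 = 1^2 * 5 = 1*5 = 5
  bit 1 = 0: r = r^2 mod 47 = 5^2 = 25
  bit 2 = 0: r = r^2 mod 47 = 25^2 = 14
  bit 3 = 1: r = r^2 * 5 mod 47 = 14^2 * 5 = 8*5 = 40
  bit 4 = 0: r = r^2 mod 47 = 40^2 = 2
  -> A = 2
B = 5^27 mod 47  (bits of 27 = 11011)
  bit 0 = 1: r = r^2 * 5 mod 47 = 1^2 * 5 = 1*5 = 5
  bit 1 = 1: r = r^2 * 5 mod 47 = 5^2 * 5 = 25*5 = 31
  bit 2 = 0: r = r^2 mod 47 = 31^2 = 21
  bit 3 = 1: r = r^2 * 5 mod 47 = 21^2 * 5 = 18*5 = 43
  bit 4 = 1: r = r^2 * 5 mod 47 = 43^2 * 5 = 16*5 = 33
  -> B = 33
s = B^a = 33^18 mod 47  (bits of 18 = 10010)
  bit 0 = 1: r = r^2 * 33 mod 47 = 1^2 * 33 = 1*33 = 33
  bit 1 = 0: r = r^2 mod 47 = 33^2 = 8
  bit 2 = 0: r = r^2 mod 47 = 8^2 = 17
  bit 3 = 1: r = r^2 * 33 mod 47 = 17^2 * 33 = 7*33 = 43
  bit 4 = 0: r = r^2 mod 47 = 43^2 = 16
  -> s = B^a = 16

Answer: 16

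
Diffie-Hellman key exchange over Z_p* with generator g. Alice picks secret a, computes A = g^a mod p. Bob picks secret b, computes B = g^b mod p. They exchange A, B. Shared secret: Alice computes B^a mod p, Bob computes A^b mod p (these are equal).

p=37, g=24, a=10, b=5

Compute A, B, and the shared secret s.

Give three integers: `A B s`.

Answer: 4 2 25

Derivation:
A = 24^10 mod 37  (bits of 10 = 1010)
  bit 0 = 1: r = r^2 * 24 mod 37 = 1^2 * 24 = 1*24 = 24
  bit 1 = 0: r = r^2 mod 37 = 24^2 = 21
  bit 2 = 1: r = r^2 * 24 mod 37 = 21^2 * 24 = 34*24 = 2
  bit 3 = 0: r = r^2 mod 37 = 2^2 = 4
  -> A = 4
B = 24^5 mod 37  (bits of 5 = 101)
  bit 0 = 1: r = r^2 * 24 mod 37 = 1^2 * 24 = 1*24 = 24
  bit 1 = 0: r = r^2 mod 37 = 24^2 = 21
  bit 2 = 1: r = r^2 * 24 mod 37 = 21^2 * 24 = 34*24 = 2
  -> B = 2
s = B^a = 2^10 mod 37  (bits of 10 = 1010)
  bit 0 = 1: r = r^2 * 2 mod 37 = 1^2 * 2 = 1*2 = 2
  bit 1 = 0: r = r^2 mod 37 = 2^2 = 4
  bit 2 = 1: r = r^2 * 2 mod 37 = 4^2 * 2 = 16*2 = 32
  bit 3 = 0: r = r^2 mod 37 = 32^2 = 25
  -> s = B^a = 25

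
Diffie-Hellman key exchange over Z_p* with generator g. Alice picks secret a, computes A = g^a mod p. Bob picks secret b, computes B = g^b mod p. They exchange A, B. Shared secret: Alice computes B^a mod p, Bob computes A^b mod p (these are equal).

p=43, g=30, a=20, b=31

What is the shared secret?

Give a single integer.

A = 30^20 mod 43  (bits of 20 = 10100)
  bit 0 = 1: r = r^2 * 30 mod 43 = 1^2 * 30 = 1*30 = 30
  bit 1 = 0: r = r^2 mod 43 = 30^2 = 40
  bit 2 = 1: r = r^2 * 30 mod 43 = 40^2 * 30 = 9*30 = 12
  bit 3 = 0: r = r^2 mod 43 = 12^2 = 15
  bit 4 = 0: r = r^2 mod 43 = 15^2 = 10
  -> A = 10
B = 30^31 mod 43  (bits of 31 = 11111)
  bit 0 = 1: r = r^2 * 30 mod 43 = 1^2 * 30 = 1*30 = 30
  bit 1 = 1: r = r^2 * 30 mod 43 = 30^2 * 30 = 40*30 = 39
  bit 2 = 1: r = r^2 * 30 mod 43 = 39^2 * 30 = 16*30 = 7
  bit 3 = 1: r = r^2 * 30 mod 43 = 7^2 * 30 = 6*30 = 8
  bit 4 = 1: r = r^2 * 30 mod 43 = 8^2 * 30 = 21*30 = 28
  -> B = 28
s = B^a = 28^20 mod 43  (bits of 20 = 10100)
  bit 0 = 1: r = r^2 * 28 mod 43 = 1^2 * 28 = 1*28 = 28
  bit 1 = 0: r = r^2 mod 43 = 28^2 = 10
  bit 2 = 1: r = r^2 * 28 mod 43 = 10^2 * 28 = 14*28 = 5
  bit 3 = 0: r = r^2 mod 43 = 5^2 = 25
  bit 4 = 0: r = r^2 mod 43 = 25^2 = 23
  -> s = B^a = 23

Answer: 23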